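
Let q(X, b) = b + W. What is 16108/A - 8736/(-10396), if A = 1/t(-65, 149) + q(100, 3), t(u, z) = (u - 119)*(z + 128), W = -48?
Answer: -18838499864/52751903 ≈ -357.12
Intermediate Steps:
q(X, b) = -48 + b (q(X, b) = b - 48 = -48 + b)
t(u, z) = (-119 + u)*(128 + z)
A = -2293561/50968 (A = 1/(-15232 - 119*149 + 128*(-65) - 65*149) + (-48 + 3) = 1/(-15232 - 17731 - 8320 - 9685) - 45 = 1/(-50968) - 45 = -1/50968 - 45 = -2293561/50968 ≈ -45.000)
16108/A - 8736/(-10396) = 16108/(-2293561/50968) - 8736/(-10396) = 16108*(-50968/2293561) - 8736*(-1/10396) = -820992544/2293561 + 2184/2599 = -18838499864/52751903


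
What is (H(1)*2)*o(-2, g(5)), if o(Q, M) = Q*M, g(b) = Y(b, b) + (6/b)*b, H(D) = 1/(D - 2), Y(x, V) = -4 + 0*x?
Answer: 8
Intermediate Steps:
Y(x, V) = -4 (Y(x, V) = -4 + 0 = -4)
H(D) = 1/(-2 + D)
g(b) = 2 (g(b) = -4 + (6/b)*b = -4 + 6 = 2)
o(Q, M) = M*Q
(H(1)*2)*o(-2, g(5)) = (2/(-2 + 1))*(2*(-2)) = (2/(-1))*(-4) = -1*2*(-4) = -2*(-4) = 8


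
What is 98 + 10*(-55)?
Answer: -452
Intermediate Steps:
98 + 10*(-55) = 98 - 550 = -452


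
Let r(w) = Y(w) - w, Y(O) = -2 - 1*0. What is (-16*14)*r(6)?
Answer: 1792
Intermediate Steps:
Y(O) = -2 (Y(O) = -2 + 0 = -2)
r(w) = -2 - w
(-16*14)*r(6) = (-16*14)*(-2 - 1*6) = -224*(-2 - 6) = -224*(-8) = 1792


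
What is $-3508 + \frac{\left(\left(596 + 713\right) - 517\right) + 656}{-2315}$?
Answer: $- \frac{8122468}{2315} \approx -3508.6$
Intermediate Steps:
$-3508 + \frac{\left(\left(596 + 713\right) - 517\right) + 656}{-2315} = -3508 + \left(\left(1309 - 517\right) + 656\right) \left(- \frac{1}{2315}\right) = -3508 + \left(792 + 656\right) \left(- \frac{1}{2315}\right) = -3508 + 1448 \left(- \frac{1}{2315}\right) = -3508 - \frac{1448}{2315} = - \frac{8122468}{2315}$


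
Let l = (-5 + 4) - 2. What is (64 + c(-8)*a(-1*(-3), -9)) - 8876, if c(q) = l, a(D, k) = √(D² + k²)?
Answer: -8812 - 9*√10 ≈ -8840.5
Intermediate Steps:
l = -3 (l = -1 - 2 = -3)
c(q) = -3
(64 + c(-8)*a(-1*(-3), -9)) - 8876 = (64 - 3*√((-1*(-3))² + (-9)²)) - 8876 = (64 - 3*√(3² + 81)) - 8876 = (64 - 3*√(9 + 81)) - 8876 = (64 - 9*√10) - 8876 = -8812 - 9*√10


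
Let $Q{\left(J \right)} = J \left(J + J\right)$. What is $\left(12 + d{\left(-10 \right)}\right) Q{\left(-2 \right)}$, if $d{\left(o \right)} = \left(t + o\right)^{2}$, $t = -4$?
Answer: $1664$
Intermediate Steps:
$d{\left(o \right)} = \left(-4 + o\right)^{2}$
$Q{\left(J \right)} = 2 J^{2}$ ($Q{\left(J \right)} = J 2 J = 2 J^{2}$)
$\left(12 + d{\left(-10 \right)}\right) Q{\left(-2 \right)} = \left(12 + \left(-4 - 10\right)^{2}\right) 2 \left(-2\right)^{2} = \left(12 + \left(-14\right)^{2}\right) 2 \cdot 4 = \left(12 + 196\right) 8 = 208 \cdot 8 = 1664$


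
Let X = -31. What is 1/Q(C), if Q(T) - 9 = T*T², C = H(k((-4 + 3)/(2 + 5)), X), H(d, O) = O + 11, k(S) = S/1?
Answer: -1/7991 ≈ -0.00012514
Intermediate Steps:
k(S) = S (k(S) = S*1 = S)
H(d, O) = 11 + O
C = -20 (C = 11 - 31 = -20)
Q(T) = 9 + T³ (Q(T) = 9 + T*T² = 9 + T³)
1/Q(C) = 1/(9 + (-20)³) = 1/(9 - 8000) = 1/(-7991) = -1/7991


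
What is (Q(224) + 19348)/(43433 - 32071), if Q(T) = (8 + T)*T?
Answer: 35658/5681 ≈ 6.2767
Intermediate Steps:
Q(T) = T*(8 + T)
(Q(224) + 19348)/(43433 - 32071) = (224*(8 + 224) + 19348)/(43433 - 32071) = (224*232 + 19348)/11362 = (51968 + 19348)*(1/11362) = 71316*(1/11362) = 35658/5681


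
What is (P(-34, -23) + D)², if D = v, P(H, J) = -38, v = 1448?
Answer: 1988100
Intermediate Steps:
D = 1448
(P(-34, -23) + D)² = (-38 + 1448)² = 1410² = 1988100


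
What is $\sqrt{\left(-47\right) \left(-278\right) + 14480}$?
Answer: $\sqrt{27546} \approx 165.97$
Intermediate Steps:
$\sqrt{\left(-47\right) \left(-278\right) + 14480} = \sqrt{13066 + 14480} = \sqrt{27546}$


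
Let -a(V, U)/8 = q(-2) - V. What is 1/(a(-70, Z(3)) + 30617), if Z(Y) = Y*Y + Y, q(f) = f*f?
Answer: 1/30025 ≈ 3.3306e-5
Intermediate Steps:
q(f) = f²
Z(Y) = Y + Y² (Z(Y) = Y² + Y = Y + Y²)
a(V, U) = -32 + 8*V (a(V, U) = -8*((-2)² - V) = -8*(4 - V) = -32 + 8*V)
1/(a(-70, Z(3)) + 30617) = 1/((-32 + 8*(-70)) + 30617) = 1/((-32 - 560) + 30617) = 1/(-592 + 30617) = 1/30025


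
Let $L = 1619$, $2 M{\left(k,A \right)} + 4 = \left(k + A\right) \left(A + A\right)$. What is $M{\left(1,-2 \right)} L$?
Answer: $0$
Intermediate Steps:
$M{\left(k,A \right)} = -2 + A \left(A + k\right)$ ($M{\left(k,A \right)} = -2 + \frac{\left(k + A\right) \left(A + A\right)}{2} = -2 + \frac{\left(A + k\right) 2 A}{2} = -2 + \frac{2 A \left(A + k\right)}{2} = -2 + A \left(A + k\right)$)
$M{\left(1,-2 \right)} L = \left(-2 + \left(-2\right)^{2} - 2\right) 1619 = \left(-2 + 4 - 2\right) 1619 = 0 \cdot 1619 = 0$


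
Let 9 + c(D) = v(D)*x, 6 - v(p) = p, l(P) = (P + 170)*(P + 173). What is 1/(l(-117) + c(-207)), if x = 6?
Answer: 1/4237 ≈ 0.00023602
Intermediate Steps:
l(P) = (170 + P)*(173 + P)
v(p) = 6 - p
c(D) = 27 - 6*D (c(D) = -9 + (6 - D)*6 = -9 + (36 - 6*D) = 27 - 6*D)
1/(l(-117) + c(-207)) = 1/((29410 + (-117)² + 343*(-117)) + (27 - 6*(-207))) = 1/((29410 + 13689 - 40131) + (27 + 1242)) = 1/(2968 + 1269) = 1/4237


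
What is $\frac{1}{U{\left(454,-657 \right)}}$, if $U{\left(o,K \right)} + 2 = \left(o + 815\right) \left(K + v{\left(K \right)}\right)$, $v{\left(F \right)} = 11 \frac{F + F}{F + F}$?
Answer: $- \frac{1}{819776} \approx -1.2198 \cdot 10^{-6}$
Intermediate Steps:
$v{\left(F \right)} = 11$ ($v{\left(F \right)} = 11 \frac{2 F}{2 F} = 11 \cdot 2 F \frac{1}{2 F} = 11 \cdot 1 = 11$)
$U{\left(o,K \right)} = -2 + \left(11 + K\right) \left(815 + o\right)$ ($U{\left(o,K \right)} = -2 + \left(o + 815\right) \left(K + 11\right) = -2 + \left(815 + o\right) \left(11 + K\right) = -2 + \left(11 + K\right) \left(815 + o\right)$)
$\frac{1}{U{\left(454,-657 \right)}} = \frac{1}{8963 + 11 \cdot 454 + 815 \left(-657\right) - 298278} = \frac{1}{8963 + 4994 - 535455 - 298278} = \frac{1}{-819776} = - \frac{1}{819776}$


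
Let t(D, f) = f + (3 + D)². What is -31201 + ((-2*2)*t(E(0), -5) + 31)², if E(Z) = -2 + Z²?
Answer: -28992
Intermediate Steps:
-31201 + ((-2*2)*t(E(0), -5) + 31)² = -31201 + ((-2*2)*(-5 + (3 + (-2 + 0²))²) + 31)² = -31201 + (-4*(-5 + (3 + (-2 + 0))²) + 31)² = -31201 + (-4*(-5 + (3 - 2)²) + 31)² = -31201 + (-4*(-5 + 1²) + 31)² = -31201 + (-4*(-5 + 1) + 31)² = -31201 + (-4*(-4) + 31)² = -31201 + (16 + 31)² = -31201 + 47² = -31201 + 2209 = -28992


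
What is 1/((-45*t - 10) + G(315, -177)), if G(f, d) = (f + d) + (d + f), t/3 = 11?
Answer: -1/1219 ≈ -0.00082034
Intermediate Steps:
t = 33 (t = 3*11 = 33)
G(f, d) = 2*d + 2*f (G(f, d) = (d + f) + (d + f) = 2*d + 2*f)
1/((-45*t - 10) + G(315, -177)) = 1/((-45*33 - 10) + (2*(-177) + 2*315)) = 1/((-1485 - 10) + (-354 + 630)) = 1/(-1495 + 276) = 1/(-1219) = -1/1219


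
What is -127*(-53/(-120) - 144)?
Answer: 2187829/120 ≈ 18232.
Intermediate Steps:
-127*(-53/(-120) - 144) = -127*(-53*(-1/120) - 144) = -127*(53/120 - 144) = -127*(-17227/120) = 2187829/120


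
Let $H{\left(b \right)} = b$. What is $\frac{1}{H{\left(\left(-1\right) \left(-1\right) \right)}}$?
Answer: $1$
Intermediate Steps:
$\frac{1}{H{\left(\left(-1\right) \left(-1\right) \right)}} = \frac{1}{\left(-1\right) \left(-1\right)} = 1^{-1} = 1$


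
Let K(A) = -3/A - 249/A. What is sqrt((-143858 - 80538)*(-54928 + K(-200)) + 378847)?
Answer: 3*sqrt(34238109989)/5 ≈ 1.1102e+5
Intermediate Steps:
K(A) = -252/A
sqrt((-143858 - 80538)*(-54928 + K(-200)) + 378847) = sqrt((-143858 - 80538)*(-54928 - 252/(-200)) + 378847) = sqrt(-224396*(-54928 - 252*(-1/200)) + 378847) = sqrt(-224396*(-54928 + 63/50) + 378847) = sqrt(-224396*(-2746337/50) + 378847) = sqrt(308133518726/25 + 378847) = sqrt(308142989901/25) = 3*sqrt(34238109989)/5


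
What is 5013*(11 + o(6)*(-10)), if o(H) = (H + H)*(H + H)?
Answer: -7163577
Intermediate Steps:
o(H) = 4*H² (o(H) = (2*H)*(2*H) = 4*H²)
5013*(11 + o(6)*(-10)) = 5013*(11 + (4*6²)*(-10)) = 5013*(11 + (4*36)*(-10)) = 5013*(11 + 144*(-10)) = 5013*(11 - 1440) = 5013*(-1429) = -7163577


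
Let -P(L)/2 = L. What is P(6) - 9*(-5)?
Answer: 33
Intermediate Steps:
P(L) = -2*L
P(6) - 9*(-5) = -2*6 - 9*(-5) = -12 + 45 = 33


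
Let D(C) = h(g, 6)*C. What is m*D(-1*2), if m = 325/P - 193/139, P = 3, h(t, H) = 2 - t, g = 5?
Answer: 89192/139 ≈ 641.67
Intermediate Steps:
m = 44596/417 (m = 325/3 - 193/139 = 44596/417 ≈ 106.94)
D(C) = -3*C (D(C) = (2 - 1*5)*C = (2 - 5)*C = -3*C)
m*D(-1*2) = 44596*(-(-3)*2)/417 = 44596*(-3*(-2))/417 = (44596/417)*6 = 89192/139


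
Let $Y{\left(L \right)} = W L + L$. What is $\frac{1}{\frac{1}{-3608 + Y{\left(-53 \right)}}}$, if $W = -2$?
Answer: $-3555$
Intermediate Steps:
$Y{\left(L \right)} = - L$ ($Y{\left(L \right)} = - 2 L + L = - L$)
$\frac{1}{\frac{1}{-3608 + Y{\left(-53 \right)}}} = \frac{1}{\frac{1}{-3608 - -53}} = \frac{1}{\frac{1}{-3608 + 53}} = \frac{1}{\frac{1}{-3555}} = \frac{1}{- \frac{1}{3555}} = -3555$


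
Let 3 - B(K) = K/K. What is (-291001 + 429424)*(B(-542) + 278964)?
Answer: 38615310618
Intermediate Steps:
B(K) = 2 (B(K) = 3 - K/K = 3 - 1*1 = 3 - 1 = 2)
(-291001 + 429424)*(B(-542) + 278964) = (-291001 + 429424)*(2 + 278964) = 138423*278966 = 38615310618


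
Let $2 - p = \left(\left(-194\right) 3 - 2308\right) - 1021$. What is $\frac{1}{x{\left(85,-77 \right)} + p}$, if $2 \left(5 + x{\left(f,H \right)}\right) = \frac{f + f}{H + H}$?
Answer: $\frac{154}{601747} \approx 0.00025592$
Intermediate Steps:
$p = 3913$ ($p = 2 - \left(\left(\left(-194\right) 3 - 2308\right) - 1021\right) = 2 - \left(\left(-582 - 2308\right) - 1021\right) = 2 - \left(-2890 - 1021\right) = 2 - -3911 = 2 + 3911 = 3913$)
$x{\left(f,H \right)} = -5 + \frac{f}{2 H}$ ($x{\left(f,H \right)} = -5 + \frac{\left(f + f\right) \frac{1}{H + H}}{2} = -5 + \frac{2 f \frac{1}{2 H}}{2} = -5 + \frac{f \frac{1}{H}}{2} = -5 + \frac{f}{2 H}$)
$\frac{1}{x{\left(85,-77 \right)} + p} = \frac{1}{\left(-5 + \frac{1}{2} \cdot 85 \frac{1}{-77}\right) + 3913} = \frac{1}{\left(-5 + \frac{1}{2} \cdot 85 \left(- \frac{1}{77}\right)\right) + 3913} = \frac{1}{\left(-5 - \frac{85}{154}\right) + 3913} = \frac{1}{- \frac{855}{154} + 3913} = \frac{1}{\frac{601747}{154}} = \frac{154}{601747}$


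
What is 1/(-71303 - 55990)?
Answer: -1/127293 ≈ -7.8559e-6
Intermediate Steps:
1/(-71303 - 55990) = 1/(-127293) = -1/127293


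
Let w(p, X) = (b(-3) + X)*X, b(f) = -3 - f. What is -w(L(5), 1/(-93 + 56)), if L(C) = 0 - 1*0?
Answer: -1/1369 ≈ -0.00073046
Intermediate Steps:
L(C) = 0 (L(C) = 0 + 0 = 0)
w(p, X) = X² (w(p, X) = ((-3 - 1*(-3)) + X)*X = ((-3 + 3) + X)*X = (0 + X)*X = X*X = X²)
-w(L(5), 1/(-93 + 56)) = -(1/(-93 + 56))² = -(1/(-37))² = -(-1/37)² = -1*1/1369 = -1/1369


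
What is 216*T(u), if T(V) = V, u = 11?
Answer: 2376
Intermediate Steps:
216*T(u) = 216*11 = 2376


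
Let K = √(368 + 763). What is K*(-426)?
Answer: -426*√1131 ≈ -14327.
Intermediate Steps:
K = √1131 ≈ 33.630
K*(-426) = √1131*(-426) = -426*√1131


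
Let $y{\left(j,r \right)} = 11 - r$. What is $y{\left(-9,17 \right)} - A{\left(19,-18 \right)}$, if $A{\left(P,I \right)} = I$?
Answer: $12$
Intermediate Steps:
$y{\left(-9,17 \right)} - A{\left(19,-18 \right)} = \left(11 - 17\right) - -18 = \left(11 - 17\right) + 18 = -6 + 18 = 12$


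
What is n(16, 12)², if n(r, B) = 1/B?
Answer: 1/144 ≈ 0.0069444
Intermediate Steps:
n(16, 12)² = (1/12)² = 1/144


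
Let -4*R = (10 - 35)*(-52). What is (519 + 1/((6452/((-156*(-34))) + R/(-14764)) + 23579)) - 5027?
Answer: -1040518151571320/230815918669 ≈ -4508.0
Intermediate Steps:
R = -325 (R = -(10 - 35)*(-52)/4 = -(-25)*(-52)/4 = -1/4*1300 = -325)
(519 + 1/((6452/((-156*(-34))) + R/(-14764)) + 23579)) - 5027 = (519 + 1/((6452/((-156*(-34))) - 325/(-14764)) + 23579)) - 5027 = (519 + 1/((6452/5304 - 325*(-1/14764)) + 23579)) - 5027 = (519 + 1/((6452*(1/5304) + 325/14764) + 23579)) - 5027 = (519 + 1/((1613/1326 + 325/14764) + 23579)) - 5027 = (519 + 1/(12122641/9788532 + 23579)) - 5027 = (519 + 1/(230815918669/9788532)) - 5027 = (519 + 9788532/230815918669) - 5027 = 119793471577743/230815918669 - 5027 = -1040518151571320/230815918669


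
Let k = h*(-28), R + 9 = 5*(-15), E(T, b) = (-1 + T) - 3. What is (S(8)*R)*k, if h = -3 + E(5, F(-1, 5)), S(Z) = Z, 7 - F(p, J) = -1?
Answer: -37632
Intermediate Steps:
F(p, J) = 8 (F(p, J) = 7 - 1*(-1) = 7 + 1 = 8)
E(T, b) = -4 + T
R = -84 (R = -9 + 5*(-15) = -9 - 75 = -84)
h = -2 (h = -3 + (-4 + 5) = -3 + 1 = -2)
k = 56 (k = -2*(-28) = 56)
(S(8)*R)*k = (8*(-84))*56 = -672*56 = -37632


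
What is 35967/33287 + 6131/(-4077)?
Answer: -57445138/135711099 ≈ -0.42329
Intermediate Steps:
35967/33287 + 6131/(-4077) = 35967*(1/33287) + 6131*(-1/4077) = 35967/33287 - 6131/4077 = -57445138/135711099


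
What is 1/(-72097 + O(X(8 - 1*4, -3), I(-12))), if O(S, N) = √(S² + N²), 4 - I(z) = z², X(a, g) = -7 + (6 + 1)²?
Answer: -72097/5197956045 - 14*√109/5197956045 ≈ -1.3898e-5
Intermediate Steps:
X(a, g) = 42 (X(a, g) = -7 + 7² = -7 + 49 = 42)
I(z) = 4 - z²
O(S, N) = √(N² + S²)
1/(-72097 + O(X(8 - 1*4, -3), I(-12))) = 1/(-72097 + √((4 - 1*(-12)²)² + 42²)) = 1/(-72097 + √((4 - 1*144)² + 1764)) = 1/(-72097 + √((4 - 144)² + 1764)) = 1/(-72097 + √((-140)² + 1764)) = 1/(-72097 + √(19600 + 1764)) = 1/(-72097 + √21364) = 1/(-72097 + 14*√109)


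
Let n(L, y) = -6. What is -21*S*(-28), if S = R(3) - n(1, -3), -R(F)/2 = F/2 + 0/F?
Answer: 1764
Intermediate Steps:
R(F) = -F (R(F) = -2*(F/2 + 0/F) = -2*(F*(½) + 0) = -2*(F/2 + 0) = -F)
S = 3 (S = -1*3 - 1*(-6) = -3 + 6 = 3)
-21*S*(-28) = -21*3*(-28) = -63*(-28) = 1764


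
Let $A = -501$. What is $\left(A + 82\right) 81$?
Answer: $-33939$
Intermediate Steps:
$\left(A + 82\right) 81 = \left(-501 + 82\right) 81 = \left(-419\right) 81 = -33939$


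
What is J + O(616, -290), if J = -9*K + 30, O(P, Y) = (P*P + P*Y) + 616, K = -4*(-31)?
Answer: 200346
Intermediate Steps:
K = 124
O(P, Y) = 616 + P² + P*Y (O(P, Y) = (P² + P*Y) + 616 = 616 + P² + P*Y)
J = -1086 (J = -9*124 + 30 = -1116 + 30 = -1086)
J + O(616, -290) = -1086 + (616 + 616² + 616*(-290)) = -1086 + (616 + 379456 - 178640) = -1086 + 201432 = 200346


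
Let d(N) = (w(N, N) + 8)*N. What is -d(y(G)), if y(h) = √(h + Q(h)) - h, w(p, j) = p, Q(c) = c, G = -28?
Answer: -952 - 128*I*√14 ≈ -952.0 - 478.93*I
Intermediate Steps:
y(h) = -h + √2*√h (y(h) = √(h + h) - h = √(2*h) - h = √2*√h - h = -h + √2*√h)
d(N) = N*(8 + N) (d(N) = (N + 8)*N = (8 + N)*N = N*(8 + N))
-d(y(G)) = -(-1*(-28) + √2*√(-28))*(8 + (-1*(-28) + √2*√(-28))) = -(28 + √2*(2*I*√7))*(8 + (28 + √2*(2*I*√7))) = -(28 + 2*I*√14)*(8 + (28 + 2*I*√14)) = -(28 + 2*I*√14)*(36 + 2*I*√14)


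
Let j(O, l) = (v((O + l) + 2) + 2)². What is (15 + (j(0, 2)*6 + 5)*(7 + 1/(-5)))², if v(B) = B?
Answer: 57592921/25 ≈ 2.3037e+6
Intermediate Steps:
j(O, l) = (4 + O + l)² (j(O, l) = (((O + l) + 2) + 2)² = ((2 + O + l) + 2)² = (4 + O + l)²)
(15 + (j(0, 2)*6 + 5)*(7 + 1/(-5)))² = (15 + ((4 + 0 + 2)²*6 + 5)*(7 + 1/(-5)))² = (15 + (6²*6 + 5)*(7 - ⅕))² = (15 + (36*6 + 5)*(34/5))² = (15 + (216 + 5)*(34/5))² = (15 + 221*(34/5))² = (15 + 7514/5)² = (7589/5)² = 57592921/25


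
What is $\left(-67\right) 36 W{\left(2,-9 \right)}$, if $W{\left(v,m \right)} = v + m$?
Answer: $16884$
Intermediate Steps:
$W{\left(v,m \right)} = m + v$
$\left(-67\right) 36 W{\left(2,-9 \right)} = \left(-67\right) 36 \left(-9 + 2\right) = \left(-2412\right) \left(-7\right) = 16884$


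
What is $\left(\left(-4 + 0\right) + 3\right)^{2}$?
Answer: $1$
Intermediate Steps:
$\left(\left(-4 + 0\right) + 3\right)^{2} = \left(-4 + 3\right)^{2} = \left(-1\right)^{2} = 1$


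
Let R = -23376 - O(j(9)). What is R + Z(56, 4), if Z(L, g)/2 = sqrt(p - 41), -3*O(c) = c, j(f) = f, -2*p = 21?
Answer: -23373 + I*sqrt(206) ≈ -23373.0 + 14.353*I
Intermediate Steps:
p = -21/2 (p = -1/2*21 = -21/2 ≈ -10.500)
O(c) = -c/3
R = -23373 (R = -23376 - (-1)*9/3 = -23376 - 1*(-3) = -23376 + 3 = -23373)
Z(L, g) = I*sqrt(206) (Z(L, g) = 2*sqrt(-21/2 - 41) = 2*sqrt(-103/2) = 2*(I*sqrt(206)/2) = I*sqrt(206))
R + Z(56, 4) = -23373 + I*sqrt(206)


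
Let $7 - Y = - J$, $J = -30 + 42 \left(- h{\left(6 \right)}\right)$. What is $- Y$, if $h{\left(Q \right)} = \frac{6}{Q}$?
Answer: $65$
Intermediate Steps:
$J = -72$ ($J = -30 + 42 \left(- \frac{6}{6}\right) = -30 + 42 \left(\left(-1\right) 1\right) = -30 + 42 \left(-1\right) = -30 - 42 = -72$)
$Y = -65$ ($Y = 7 - \left(-1\right) \left(-72\right) = 7 - 72 = -65$)
$- Y = \left(-1\right) \left(-65\right) = 65$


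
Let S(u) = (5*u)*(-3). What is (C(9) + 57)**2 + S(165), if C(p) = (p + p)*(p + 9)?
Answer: 142686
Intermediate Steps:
S(u) = -15*u
C(p) = 2*p*(9 + p) (C(p) = (2*p)*(9 + p) = 2*p*(9 + p))
(C(9) + 57)**2 + S(165) = (2*9*(9 + 9) + 57)**2 - 15*165 = (2*9*18 + 57)**2 - 2475 = (324 + 57)**2 - 2475 = 381**2 - 2475 = 145161 - 2475 = 142686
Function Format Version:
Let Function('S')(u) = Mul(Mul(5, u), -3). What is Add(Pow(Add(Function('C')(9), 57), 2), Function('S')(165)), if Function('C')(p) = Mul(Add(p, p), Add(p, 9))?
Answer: 142686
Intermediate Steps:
Function('S')(u) = Mul(-15, u)
Function('C')(p) = Mul(2, p, Add(9, p)) (Function('C')(p) = Mul(Mul(2, p), Add(9, p)) = Mul(2, p, Add(9, p)))
Add(Pow(Add(Function('C')(9), 57), 2), Function('S')(165)) = Add(Pow(Add(Mul(2, 9, Add(9, 9)), 57), 2), Mul(-15, 165)) = Add(Pow(Add(Mul(2, 9, 18), 57), 2), -2475) = Add(Pow(Add(324, 57), 2), -2475) = Add(Pow(381, 2), -2475) = Add(145161, -2475) = 142686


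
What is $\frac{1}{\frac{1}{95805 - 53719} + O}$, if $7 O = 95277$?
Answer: $\frac{42086}{572832547} \approx 7.347 \cdot 10^{-5}$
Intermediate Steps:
$O = 13611$ ($O = \frac{1}{7} \cdot 95277 = 13611$)
$\frac{1}{\frac{1}{95805 - 53719} + O} = \frac{1}{\frac{1}{95805 - 53719} + 13611} = \frac{1}{\frac{1}{42086} + 13611} = \frac{1}{\frac{572832547}{42086}} = \frac{42086}{572832547}$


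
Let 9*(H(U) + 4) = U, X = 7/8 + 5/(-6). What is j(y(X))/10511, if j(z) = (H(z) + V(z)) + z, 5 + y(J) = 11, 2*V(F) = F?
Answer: 17/31533 ≈ 0.00053912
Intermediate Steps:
X = 1/24 (X = 7*(⅛) + 5*(-⅙) = 7/8 - ⅚ = 1/24 ≈ 0.041667)
V(F) = F/2
H(U) = -4 + U/9
y(J) = 6 (y(J) = -5 + 11 = 6)
j(z) = -4 + 29*z/18 (j(z) = ((-4 + z/9) + z/2) + z = (-4 + 11*z/18) + z = -4 + 29*z/18)
j(y(X))/10511 = (-4 + (29/18)*6)/10511 = (-4 + 29/3)*(1/10511) = (17/3)*(1/10511) = 17/31533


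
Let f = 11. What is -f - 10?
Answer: -21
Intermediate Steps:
-f - 10 = -1*11 - 10 = -11 - 10 = -21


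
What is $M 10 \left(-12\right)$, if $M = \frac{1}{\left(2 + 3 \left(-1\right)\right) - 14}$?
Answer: $8$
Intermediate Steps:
$M = - \frac{1}{15}$ ($M = \frac{1}{\left(2 - 3\right) - 14} = \frac{1}{-1 - 14} = \frac{1}{-15} = - \frac{1}{15} \approx -0.066667$)
$M 10 \left(-12\right) = \left(- \frac{1}{15}\right) 10 \left(-12\right) = \left(- \frac{2}{3}\right) \left(-12\right) = 8$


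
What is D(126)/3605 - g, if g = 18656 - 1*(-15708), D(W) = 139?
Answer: -123882081/3605 ≈ -34364.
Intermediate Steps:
g = 34364 (g = 18656 + 15708 = 34364)
D(126)/3605 - g = 139/3605 - 1*34364 = 139*(1/3605) - 34364 = 139/3605 - 34364 = -123882081/3605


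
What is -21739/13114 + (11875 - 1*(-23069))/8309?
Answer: 39660895/15566318 ≈ 2.5479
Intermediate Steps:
-21739/13114 + (11875 - 1*(-23069))/8309 = -21739*1/13114 + (11875 + 23069)*(1/8309) = -21739/13114 + 34944*(1/8309) = -21739/13114 + 4992/1187 = 39660895/15566318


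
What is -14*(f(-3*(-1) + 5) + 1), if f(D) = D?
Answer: -126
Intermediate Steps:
-14*(f(-3*(-1) + 5) + 1) = -14*((-3*(-1) + 5) + 1) = -14*((3 + 5) + 1) = -14*(8 + 1) = -14*9 = -126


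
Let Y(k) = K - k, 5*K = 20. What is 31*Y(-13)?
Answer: 527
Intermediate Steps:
K = 4 (K = (⅕)*20 = 4)
Y(k) = 4 - k
31*Y(-13) = 31*(4 - 1*(-13)) = 31*(4 + 13) = 31*17 = 527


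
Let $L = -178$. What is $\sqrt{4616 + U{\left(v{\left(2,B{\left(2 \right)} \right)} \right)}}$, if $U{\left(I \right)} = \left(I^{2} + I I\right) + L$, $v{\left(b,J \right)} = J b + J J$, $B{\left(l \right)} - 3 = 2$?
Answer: $2 \sqrt{1722} \approx 82.994$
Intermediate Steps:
$B{\left(l \right)} = 5$ ($B{\left(l \right)} = 3 + 2 = 5$)
$v{\left(b,J \right)} = J^{2} + J b$ ($v{\left(b,J \right)} = J b + J^{2} = J^{2} + J b$)
$U{\left(I \right)} = -178 + 2 I^{2}$ ($U{\left(I \right)} = \left(I^{2} + I I\right) - 178 = \left(I^{2} + I^{2}\right) - 178 = 2 I^{2} - 178 = -178 + 2 I^{2}$)
$\sqrt{4616 + U{\left(v{\left(2,B{\left(2 \right)} \right)} \right)}} = \sqrt{4616 - \left(178 - 2 \left(5 \left(5 + 2\right)\right)^{2}\right)} = \sqrt{4616 - \left(178 - 2 \left(5 \cdot 7\right)^{2}\right)} = \sqrt{4616 - \left(178 - 2 \cdot 35^{2}\right)} = \sqrt{4616 + \left(-178 + 2 \cdot 1225\right)} = \sqrt{4616 + \left(-178 + 2450\right)} = \sqrt{4616 + 2272} = \sqrt{6888} = 2 \sqrt{1722}$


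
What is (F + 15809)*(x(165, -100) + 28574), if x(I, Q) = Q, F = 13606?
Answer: 837562710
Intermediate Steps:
(F + 15809)*(x(165, -100) + 28574) = (13606 + 15809)*(-100 + 28574) = 29415*28474 = 837562710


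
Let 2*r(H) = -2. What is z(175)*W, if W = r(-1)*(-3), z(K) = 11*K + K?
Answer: 6300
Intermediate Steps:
r(H) = -1 (r(H) = (1/2)*(-2) = -1)
z(K) = 12*K
W = 3 (W = -1*(-3) = 3)
z(175)*W = (12*175)*3 = 2100*3 = 6300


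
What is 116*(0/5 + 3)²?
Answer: 1044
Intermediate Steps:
116*(0/5 + 3)² = 116*(0*(⅕) + 3)² = 116*(0 + 3)² = 116*3² = 116*9 = 1044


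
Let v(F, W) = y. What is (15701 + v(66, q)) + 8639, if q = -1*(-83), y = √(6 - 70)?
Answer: 24340 + 8*I ≈ 24340.0 + 8.0*I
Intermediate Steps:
y = 8*I (y = √(-64) = 8*I ≈ 8.0*I)
q = 83
v(F, W) = 8*I
(15701 + v(66, q)) + 8639 = (15701 + 8*I) + 8639 = 24340 + 8*I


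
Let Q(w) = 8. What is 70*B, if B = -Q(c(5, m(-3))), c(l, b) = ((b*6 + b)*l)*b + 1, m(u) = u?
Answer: -560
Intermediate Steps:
c(l, b) = 1 + 7*l*b**2 (c(l, b) = ((6*b + b)*l)*b + 1 = ((7*b)*l)*b + 1 = (7*b*l)*b + 1 = 7*l*b**2 + 1 = 1 + 7*l*b**2)
B = -8 (B = -1*8 = -8)
70*B = 70*(-8) = -560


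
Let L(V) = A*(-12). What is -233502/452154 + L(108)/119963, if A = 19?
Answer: -4685781923/9040291717 ≈ -0.51832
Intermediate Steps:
L(V) = -228 (L(V) = 19*(-12) = -228)
-233502/452154 + L(108)/119963 = -233502/452154 - 228/119963 = -233502*1/452154 - 228*1/119963 = -38917/75359 - 228/119963 = -4685781923/9040291717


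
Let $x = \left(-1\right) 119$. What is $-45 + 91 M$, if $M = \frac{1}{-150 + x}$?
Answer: $- \frac{12196}{269} \approx -45.338$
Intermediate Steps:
$x = -119$
$M = - \frac{1}{269}$ ($M = \frac{1}{-150 - 119} = \frac{1}{-269} = - \frac{1}{269} \approx -0.0037175$)
$-45 + 91 M = -45 + 91 \left(- \frac{1}{269}\right) = -45 - \frac{91}{269} = - \frac{12196}{269}$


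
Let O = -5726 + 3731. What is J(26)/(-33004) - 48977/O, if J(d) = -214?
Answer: 808431919/32921490 ≈ 24.556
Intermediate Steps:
O = -1995
J(26)/(-33004) - 48977/O = -214/(-33004) - 48977/(-1995) = -214*(-1/33004) - 48977*(-1/1995) = 107/16502 + 48977/1995 = 808431919/32921490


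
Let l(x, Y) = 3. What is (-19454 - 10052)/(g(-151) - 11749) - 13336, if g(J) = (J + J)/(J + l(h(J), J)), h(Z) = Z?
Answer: -11590467956/869275 ≈ -13333.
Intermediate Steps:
g(J) = 2*J/(3 + J) (g(J) = (J + J)/(J + 3) = (2*J)/(3 + J) = 2*J/(3 + J))
(-19454 - 10052)/(g(-151) - 11749) - 13336 = (-19454 - 10052)/(2*(-151)/(3 - 151) - 11749) - 13336 = -29506/(2*(-151)/(-148) - 11749) - 13336 = -29506/(2*(-151)*(-1/148) - 11749) - 13336 = -29506/(151/74 - 11749) - 13336 = -29506/(-869275/74) - 13336 = -29506*(-74/869275) - 13336 = 2183444/869275 - 13336 = -11590467956/869275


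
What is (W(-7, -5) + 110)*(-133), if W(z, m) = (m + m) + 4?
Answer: -13832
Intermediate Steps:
W(z, m) = 4 + 2*m (W(z, m) = 2*m + 4 = 4 + 2*m)
(W(-7, -5) + 110)*(-133) = ((4 + 2*(-5)) + 110)*(-133) = ((4 - 10) + 110)*(-133) = (-6 + 110)*(-133) = 104*(-133) = -13832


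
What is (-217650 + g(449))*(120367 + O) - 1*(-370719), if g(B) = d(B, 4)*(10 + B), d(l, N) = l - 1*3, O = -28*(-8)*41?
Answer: -1675501017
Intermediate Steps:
O = 9184 (O = 224*41 = 9184)
d(l, N) = -3 + l (d(l, N) = l - 3 = -3 + l)
g(B) = (-3 + B)*(10 + B)
(-217650 + g(449))*(120367 + O) - 1*(-370719) = (-217650 + (-3 + 449)*(10 + 449))*(120367 + 9184) - 1*(-370719) = (-217650 + 446*459)*129551 + 370719 = (-217650 + 204714)*129551 + 370719 = -12936*129551 + 370719 = -1675871736 + 370719 = -1675501017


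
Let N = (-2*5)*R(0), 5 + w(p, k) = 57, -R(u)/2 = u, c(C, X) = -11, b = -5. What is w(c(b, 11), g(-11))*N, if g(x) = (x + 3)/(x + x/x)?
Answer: 0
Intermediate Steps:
g(x) = (3 + x)/(1 + x) (g(x) = (3 + x)/(x + 1) = (3 + x)/(1 + x))
R(u) = -2*u
w(p, k) = 52 (w(p, k) = -5 + 57 = 52)
N = 0 (N = (-2*5)*(-2*0) = -10*0 = 0)
w(c(b, 11), g(-11))*N = 52*0 = 0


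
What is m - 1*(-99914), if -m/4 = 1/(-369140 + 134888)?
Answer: 5851263583/58563 ≈ 99914.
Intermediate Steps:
m = 1/58563 (m = -4/(-369140 + 134888) = -4/(-234252) = -4*(-1/234252) = 1/58563 ≈ 1.7076e-5)
m - 1*(-99914) = 1/58563 - 1*(-99914) = 1/58563 + 99914 = 5851263583/58563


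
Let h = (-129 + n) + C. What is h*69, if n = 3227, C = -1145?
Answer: 134757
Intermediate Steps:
h = 1953 (h = (-129 + 3227) - 1145 = 3098 - 1145 = 1953)
h*69 = 1953*69 = 134757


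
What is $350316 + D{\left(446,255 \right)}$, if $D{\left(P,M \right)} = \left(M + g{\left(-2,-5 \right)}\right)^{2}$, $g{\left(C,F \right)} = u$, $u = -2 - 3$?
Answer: $412816$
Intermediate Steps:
$u = -5$ ($u = -2 - 3 = -5$)
$g{\left(C,F \right)} = -5$
$D{\left(P,M \right)} = \left(-5 + M\right)^{2}$ ($D{\left(P,M \right)} = \left(M - 5\right)^{2} = \left(-5 + M\right)^{2}$)
$350316 + D{\left(446,255 \right)} = 350316 + \left(-5 + 255\right)^{2} = 350316 + 250^{2} = 350316 + 62500 = 412816$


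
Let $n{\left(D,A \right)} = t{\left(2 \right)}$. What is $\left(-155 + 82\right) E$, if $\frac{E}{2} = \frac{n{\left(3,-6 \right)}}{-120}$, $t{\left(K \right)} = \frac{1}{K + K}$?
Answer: $\frac{73}{240} \approx 0.30417$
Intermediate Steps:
$t{\left(K \right)} = \frac{1}{2 K}$
$n{\left(D,A \right)} = \frac{1}{4}$ ($n{\left(D,A \right)} = \frac{1}{2 \cdot 2} = \frac{1}{2} \cdot \frac{1}{2} = \frac{1}{4}$)
$E = - \frac{1}{240}$ ($E = 2 \frac{1}{4 \left(-120\right)} = 2 \cdot \frac{1}{4} \left(- \frac{1}{120}\right) = 2 \left(- \frac{1}{480}\right) = - \frac{1}{240} \approx -0.0041667$)
$\left(-155 + 82\right) E = \left(-155 + 82\right) \left(- \frac{1}{240}\right) = \left(-73\right) \left(- \frac{1}{240}\right) = \frac{73}{240}$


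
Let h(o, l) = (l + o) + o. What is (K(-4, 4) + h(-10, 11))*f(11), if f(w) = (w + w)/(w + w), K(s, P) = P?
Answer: -5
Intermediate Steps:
h(o, l) = l + 2*o
f(w) = 1 (f(w) = (2*w)/((2*w)) = (2*w)*(1/(2*w)) = 1)
(K(-4, 4) + h(-10, 11))*f(11) = (4 + (11 + 2*(-10)))*1 = (4 + (11 - 20))*1 = (4 - 9)*1 = -5*1 = -5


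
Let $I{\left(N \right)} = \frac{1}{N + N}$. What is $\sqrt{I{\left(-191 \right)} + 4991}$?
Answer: $\frac{\sqrt{728306302}}{382} \approx 70.647$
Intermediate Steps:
$I{\left(N \right)} = \frac{1}{2 N}$
$\sqrt{I{\left(-191 \right)} + 4991} = \sqrt{\frac{1}{2 \left(-191\right)} + 4991} = \sqrt{\frac{1}{2} \left(- \frac{1}{191}\right) + 4991} = \sqrt{- \frac{1}{382} + 4991} = \sqrt{\frac{1906561}{382}} = \frac{\sqrt{728306302}}{382}$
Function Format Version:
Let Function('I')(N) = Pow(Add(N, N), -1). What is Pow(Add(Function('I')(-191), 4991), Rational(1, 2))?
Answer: Mul(Rational(1, 382), Pow(728306302, Rational(1, 2))) ≈ 70.647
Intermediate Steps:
Function('I')(N) = Mul(Rational(1, 2), Pow(N, -1)) (Function('I')(N) = Pow(Mul(2, N), -1) = Mul(Rational(1, 2), Pow(N, -1)))
Pow(Add(Function('I')(-191), 4991), Rational(1, 2)) = Pow(Add(Mul(Rational(1, 2), Pow(-191, -1)), 4991), Rational(1, 2)) = Pow(Add(Mul(Rational(1, 2), Rational(-1, 191)), 4991), Rational(1, 2)) = Pow(Add(Rational(-1, 382), 4991), Rational(1, 2)) = Pow(Rational(1906561, 382), Rational(1, 2)) = Mul(Rational(1, 382), Pow(728306302, Rational(1, 2)))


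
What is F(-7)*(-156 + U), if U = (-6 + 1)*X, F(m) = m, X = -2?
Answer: 1022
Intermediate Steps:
U = 10 (U = (-6 + 1)*(-2) = -5*(-2) = 10)
F(-7)*(-156 + U) = -7*(-156 + 10) = -7*(-146) = 1022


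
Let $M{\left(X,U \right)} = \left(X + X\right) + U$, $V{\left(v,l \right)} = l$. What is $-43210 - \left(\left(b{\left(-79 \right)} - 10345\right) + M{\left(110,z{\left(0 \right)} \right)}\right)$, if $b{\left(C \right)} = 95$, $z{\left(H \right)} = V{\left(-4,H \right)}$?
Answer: $-33180$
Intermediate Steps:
$z{\left(H \right)} = H$
$M{\left(X,U \right)} = U + 2 X$ ($M{\left(X,U \right)} = 2 X + U = U + 2 X$)
$-43210 - \left(\left(b{\left(-79 \right)} - 10345\right) + M{\left(110,z{\left(0 \right)} \right)}\right) = -43210 - \left(\left(95 - 10345\right) + \left(0 + 2 \cdot 110\right)\right) = -43210 - \left(-10250 + \left(0 + 220\right)\right) = -43210 - \left(-10250 + 220\right) = -43210 - -10030 = -43210 + 10030 = -33180$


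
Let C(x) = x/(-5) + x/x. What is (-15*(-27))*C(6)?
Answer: -81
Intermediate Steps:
C(x) = 1 - x/5 (C(x) = x*(-1/5) + 1 = -x/5 + 1 = 1 - x/5)
(-15*(-27))*C(6) = (-15*(-27))*(1 - 1/5*6) = 405*(1 - 6/5) = 405*(-1/5) = -81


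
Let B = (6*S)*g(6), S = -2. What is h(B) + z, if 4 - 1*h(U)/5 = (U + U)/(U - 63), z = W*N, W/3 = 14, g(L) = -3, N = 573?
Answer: 72298/3 ≈ 24099.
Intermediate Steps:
W = 42 (W = 3*14 = 42)
B = 36 (B = (6*(-2))*(-3) = -12*(-3) = 36)
z = 24066 (z = 42*573 = 24066)
h(U) = 20 - 10*U/(-63 + U) (h(U) = 20 - 5*(U + U)/(U - 63) = 20 - 5*2*U/(-63 + U) = 20 - 10*U/(-63 + U))
h(B) + z = 10*(-126 + 36)/(-63 + 36) + 24066 = 10*(-90)/(-27) + 24066 = 10*(-1/27)*(-90) + 24066 = 100/3 + 24066 = 72298/3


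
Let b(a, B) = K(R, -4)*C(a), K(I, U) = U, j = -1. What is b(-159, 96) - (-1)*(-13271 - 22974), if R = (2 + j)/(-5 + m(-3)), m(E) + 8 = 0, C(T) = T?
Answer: -35609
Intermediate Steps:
m(E) = -8 (m(E) = -8 + 0 = -8)
R = -1/13 (R = (2 - 1)/(-5 - 8) = 1/(-13) = 1*(-1/13) = -1/13 ≈ -0.076923)
b(a, B) = -4*a
b(-159, 96) - (-1)*(-13271 - 22974) = -4*(-159) - (-1)*(-13271 - 22974) = 636 - (-1)*(-36245) = 636 - 1*36245 = 636 - 36245 = -35609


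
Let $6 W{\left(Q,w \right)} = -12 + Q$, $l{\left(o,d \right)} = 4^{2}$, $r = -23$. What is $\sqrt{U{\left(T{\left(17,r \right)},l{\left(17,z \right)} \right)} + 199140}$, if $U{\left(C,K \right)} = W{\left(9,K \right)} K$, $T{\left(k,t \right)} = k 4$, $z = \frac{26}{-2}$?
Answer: $2 \sqrt{49783} \approx 446.24$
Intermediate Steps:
$z = -13$ ($z = 26 \left(- \frac{1}{2}\right) = -13$)
$T{\left(k,t \right)} = 4 k$
$l{\left(o,d \right)} = 16$
$W{\left(Q,w \right)} = -2 + \frac{Q}{6}$ ($W{\left(Q,w \right)} = \frac{-12 + Q}{6} = -2 + \frac{Q}{6}$)
$U{\left(C,K \right)} = - \frac{K}{2}$ ($U{\left(C,K \right)} = \left(-2 + \frac{1}{6} \cdot 9\right) K = \left(-2 + \frac{3}{2}\right) K = - \frac{K}{2}$)
$\sqrt{U{\left(T{\left(17,r \right)},l{\left(17,z \right)} \right)} + 199140} = \sqrt{\left(- \frac{1}{2}\right) 16 + 199140} = \sqrt{-8 + 199140} = \sqrt{199132} = 2 \sqrt{49783}$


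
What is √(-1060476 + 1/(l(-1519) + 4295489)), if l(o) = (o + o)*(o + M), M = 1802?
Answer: I*√12518150324530411365/3435735 ≈ 1029.8*I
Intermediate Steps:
l(o) = 2*o*(1802 + o) (l(o) = (o + o)*(o + 1802) = (2*o)*(1802 + o) = 2*o*(1802 + o))
√(-1060476 + 1/(l(-1519) + 4295489)) = √(-1060476 + 1/(2*(-1519)*(1802 - 1519) + 4295489)) = √(-1060476 + 1/(2*(-1519)*283 + 4295489)) = √(-1060476 + 1/(-859754 + 4295489)) = √(-1060476 + 1/3435735) = √(-3643514509859/3435735) = I*√12518150324530411365/3435735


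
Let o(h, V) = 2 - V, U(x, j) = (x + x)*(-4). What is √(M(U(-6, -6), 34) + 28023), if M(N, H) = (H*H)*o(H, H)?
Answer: I*√8969 ≈ 94.705*I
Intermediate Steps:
U(x, j) = -8*x (U(x, j) = (2*x)*(-4) = -8*x)
M(N, H) = H²*(2 - H) (M(N, H) = (H*H)*(2 - H) = H²*(2 - H))
√(M(U(-6, -6), 34) + 28023) = √(34²*(2 - 1*34) + 28023) = √(1156*(2 - 34) + 28023) = √(1156*(-32) + 28023) = √(-36992 + 28023) = √(-8969) = I*√8969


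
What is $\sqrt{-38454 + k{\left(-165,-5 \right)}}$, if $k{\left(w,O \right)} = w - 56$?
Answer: $5 i \sqrt{1547} \approx 196.66 i$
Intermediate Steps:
$k{\left(w,O \right)} = -56 + w$ ($k{\left(w,O \right)} = w - 56 = -56 + w$)
$\sqrt{-38454 + k{\left(-165,-5 \right)}} = \sqrt{-38454 - 221} = \sqrt{-38675} = 5 i \sqrt{1547}$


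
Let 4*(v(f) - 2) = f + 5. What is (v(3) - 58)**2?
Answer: 2916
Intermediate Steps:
v(f) = 13/4 + f/4 (v(f) = 2 + (f + 5)/4 = 2 + (5 + f)/4 = 2 + (5/4 + f/4) = 13/4 + f/4)
(v(3) - 58)**2 = ((13/4 + (1/4)*3) - 58)**2 = ((13/4 + 3/4) - 58)**2 = (4 - 58)**2 = (-54)**2 = 2916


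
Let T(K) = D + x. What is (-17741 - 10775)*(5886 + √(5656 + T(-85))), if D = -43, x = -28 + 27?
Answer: -167845176 - 57032*√1403 ≈ -1.6998e+8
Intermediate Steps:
x = -1
T(K) = -44 (T(K) = -43 - 1 = -44)
(-17741 - 10775)*(5886 + √(5656 + T(-85))) = (-17741 - 10775)*(5886 + √(5656 - 44)) = -28516*(5886 + √5612) = -28516*(5886 + 2*√1403) = -167845176 - 57032*√1403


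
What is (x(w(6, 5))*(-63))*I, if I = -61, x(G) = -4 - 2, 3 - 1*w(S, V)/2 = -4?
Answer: -23058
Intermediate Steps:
w(S, V) = 14 (w(S, V) = 6 - 2*(-4) = 6 + 8 = 14)
x(G) = -6
(x(w(6, 5))*(-63))*I = -6*(-63)*(-61) = 378*(-61) = -23058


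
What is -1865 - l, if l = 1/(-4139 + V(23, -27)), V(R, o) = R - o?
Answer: -7625984/4089 ≈ -1865.0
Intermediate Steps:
l = -1/4089 (l = 1/(-4139 + (23 - 1*(-27))) = 1/(-4139 + (23 + 27)) = 1/(-4139 + 50) = 1/(-4089) = -1/4089 ≈ -0.00024456)
-1865 - l = -1865 - 1*(-1/4089) = -1865 + 1/4089 = -7625984/4089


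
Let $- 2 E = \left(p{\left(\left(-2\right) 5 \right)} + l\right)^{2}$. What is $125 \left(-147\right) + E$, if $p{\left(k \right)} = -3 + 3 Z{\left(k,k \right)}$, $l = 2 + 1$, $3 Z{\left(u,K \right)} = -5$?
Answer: $- \frac{36775}{2} \approx -18388.0$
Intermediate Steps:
$Z{\left(u,K \right)} = - \frac{5}{3}$ ($Z{\left(u,K \right)} = \frac{1}{3} \left(-5\right) = - \frac{5}{3}$)
$l = 3$
$p{\left(k \right)} = -8$ ($p{\left(k \right)} = -3 + 3 \left(- \frac{5}{3}\right) = -3 - 5 = -8$)
$E = - \frac{25}{2}$ ($E = - \frac{\left(-8 + 3\right)^{2}}{2} = - \frac{\left(-5\right)^{2}}{2} = \left(- \frac{1}{2}\right) 25 = - \frac{25}{2} \approx -12.5$)
$125 \left(-147\right) + E = 125 \left(-147\right) - \frac{25}{2} = -18375 - \frac{25}{2} = - \frac{36775}{2}$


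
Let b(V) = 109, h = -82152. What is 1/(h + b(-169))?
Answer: -1/82043 ≈ -1.2189e-5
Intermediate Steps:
1/(h + b(-169)) = 1/(-82152 + 109) = 1/(-82043) = -1/82043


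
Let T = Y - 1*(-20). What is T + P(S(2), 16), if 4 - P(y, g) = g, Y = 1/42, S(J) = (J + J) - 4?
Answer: 337/42 ≈ 8.0238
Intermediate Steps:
S(J) = -4 + 2*J (S(J) = 2*J - 4 = -4 + 2*J)
Y = 1/42 ≈ 0.023810
P(y, g) = 4 - g
T = 841/42 (T = 1/42 - 1*(-20) = 1/42 + 20 = 841/42 ≈ 20.024)
T + P(S(2), 16) = 841/42 + (4 - 1*16) = 841/42 + (4 - 16) = 841/42 - 12 = 337/42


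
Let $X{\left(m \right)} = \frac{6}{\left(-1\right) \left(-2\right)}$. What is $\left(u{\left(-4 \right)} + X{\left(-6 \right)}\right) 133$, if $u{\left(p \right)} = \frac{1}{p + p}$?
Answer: $\frac{3059}{8} \approx 382.38$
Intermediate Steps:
$u{\left(p \right)} = \frac{1}{2 p}$
$X{\left(m \right)} = 3$ ($X{\left(m \right)} = \frac{6}{2} = 6 \cdot \frac{1}{2} = 3$)
$\left(u{\left(-4 \right)} + X{\left(-6 \right)}\right) 133 = \left(\frac{1}{2 \left(-4\right)} + 3\right) 133 = \left(\frac{1}{2} \left(- \frac{1}{4}\right) + 3\right) 133 = \left(- \frac{1}{8} + 3\right) 133 = \frac{23}{8} \cdot 133 = \frac{3059}{8}$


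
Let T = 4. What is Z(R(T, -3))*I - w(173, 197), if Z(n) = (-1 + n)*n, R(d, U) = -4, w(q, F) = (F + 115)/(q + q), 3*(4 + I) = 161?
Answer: 515072/519 ≈ 992.43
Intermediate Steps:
I = 149/3 (I = -4 + (⅓)*161 = -4 + 161/3 = 149/3 ≈ 49.667)
w(q, F) = (115 + F)/(2*q) (w(q, F) = (115 + F)/((2*q)) = (115 + F)*(1/(2*q)) = (115 + F)/(2*q))
Z(n) = n*(-1 + n)
Z(R(T, -3))*I - w(173, 197) = -4*(-1 - 4)*(149/3) - (115 + 197)/(2*173) = -4*(-5)*(149/3) - 312/(2*173) = 20*(149/3) - 1*156/173 = 2980/3 - 156/173 = 515072/519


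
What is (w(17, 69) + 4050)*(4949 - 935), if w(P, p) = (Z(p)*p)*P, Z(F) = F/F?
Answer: 20965122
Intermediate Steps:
Z(F) = 1
w(P, p) = P*p (w(P, p) = (1*p)*P = p*P = P*p)
(w(17, 69) + 4050)*(4949 - 935) = (17*69 + 4050)*(4949 - 935) = (1173 + 4050)*4014 = 5223*4014 = 20965122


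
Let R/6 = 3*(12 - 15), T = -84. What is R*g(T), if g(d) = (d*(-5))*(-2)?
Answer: 45360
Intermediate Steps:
g(d) = 10*d (g(d) = -5*d*(-2) = 10*d)
R = -54 (R = 6*(3*(12 - 15)) = 6*(3*(-3)) = 6*(-9) = -54)
R*g(T) = -540*(-84) = -54*(-840) = 45360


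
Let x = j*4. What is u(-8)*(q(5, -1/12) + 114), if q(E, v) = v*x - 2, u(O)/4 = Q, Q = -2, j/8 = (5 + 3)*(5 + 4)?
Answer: 640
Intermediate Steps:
j = 576 (j = 8*((5 + 3)*(5 + 4)) = 8*(8*9) = 8*72 = 576)
u(O) = -8 (u(O) = 4*(-2) = -8)
x = 2304 (x = 576*4 = 2304)
q(E, v) = -2 + 2304*v (q(E, v) = v*2304 - 2 = 2304*v - 2 = -2 + 2304*v)
u(-8)*(q(5, -1/12) + 114) = -8*((-2 + 2304*(-1/12)) + 114) = -8*((-2 - 192) + 114) = -8*(-194 + 114) = -8*(-80) = 640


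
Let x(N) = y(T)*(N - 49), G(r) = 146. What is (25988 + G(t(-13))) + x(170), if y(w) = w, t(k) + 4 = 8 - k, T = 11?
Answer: 27465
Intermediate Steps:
t(k) = 4 - k (t(k) = -4 + (8 - k) = 4 - k)
x(N) = -539 + 11*N (x(N) = 11*(N - 49) = 11*(-49 + N) = -539 + 11*N)
(25988 + G(t(-13))) + x(170) = (25988 + 146) + (-539 + 11*170) = 26134 + (-539 + 1870) = 26134 + 1331 = 27465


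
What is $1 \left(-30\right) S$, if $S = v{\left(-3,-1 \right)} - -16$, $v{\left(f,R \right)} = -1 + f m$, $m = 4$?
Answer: $-90$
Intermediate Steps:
$v{\left(f,R \right)} = -1 + 4 f$ ($v{\left(f,R \right)} = -1 + f 4 = -1 + 4 f$)
$S = 3$ ($S = \left(-1 + 4 \left(-3\right)\right) - -16 = \left(-1 - 12\right) + 16 = -13 + 16 = 3$)
$1 \left(-30\right) S = 1 \left(-30\right) 3 = \left(-30\right) 3 = -90$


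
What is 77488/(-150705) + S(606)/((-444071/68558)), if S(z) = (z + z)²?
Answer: -15177212866213808/66923720055 ≈ -2.2678e+5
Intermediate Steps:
S(z) = 4*z² (S(z) = (2*z)² = 4*z²)
77488/(-150705) + S(606)/((-444071/68558)) = 77488/(-150705) + (4*606²)/((-444071/68558)) = 77488*(-1/150705) + (4*367236)/((-444071*1/68558)) = -77488/150705 + 1468944/(-444071/68558) = -77488/150705 + 1468944*(-68558/444071) = -77488/150705 - 100707862752/444071 = -15177212866213808/66923720055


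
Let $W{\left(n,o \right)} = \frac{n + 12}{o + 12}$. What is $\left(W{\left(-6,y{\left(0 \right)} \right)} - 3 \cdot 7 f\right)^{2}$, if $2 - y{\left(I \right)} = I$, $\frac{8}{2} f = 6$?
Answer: $\frac{189225}{196} \approx 965.43$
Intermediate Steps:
$f = \frac{3}{2}$ ($f = \frac{1}{4} \cdot 6 = \frac{3}{2} \approx 1.5$)
$y{\left(I \right)} = 2 - I$
$W{\left(n,o \right)} = \frac{12 + n}{12 + o}$
$\left(W{\left(-6,y{\left(0 \right)} \right)} - 3 \cdot 7 f\right)^{2} = \left(\frac{12 - 6}{12 + \left(2 - 0\right)} - 3 \cdot 7 \cdot \frac{3}{2}\right)^{2} = \left(\frac{1}{12 + \left(2 + 0\right)} 6 - \frac{63}{2}\right)^{2} = \left(\frac{1}{12 + 2} \cdot 6 - \frac{63}{2}\right)^{2} = \left(\frac{1}{14} \cdot 6 - \frac{63}{2}\right)^{2} = \left(\frac{3}{7} - \frac{63}{2}\right)^{2} = \left(- \frac{435}{14}\right)^{2} = \frac{189225}{196}$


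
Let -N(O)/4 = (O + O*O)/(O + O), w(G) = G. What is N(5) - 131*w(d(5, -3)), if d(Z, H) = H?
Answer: 381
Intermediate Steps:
N(O) = -2*(O + O**2)/O (N(O) = -4*(O + O*O)/(O + O) = -4*(O + O**2)/(2*O) = -4*(O + O**2)*1/(2*O) = -2*(O + O**2)/O)
N(5) - 131*w(d(5, -3)) = (-2 - 2*5) - 131*(-3) = (-2 - 10) + 393 = -12 + 393 = 381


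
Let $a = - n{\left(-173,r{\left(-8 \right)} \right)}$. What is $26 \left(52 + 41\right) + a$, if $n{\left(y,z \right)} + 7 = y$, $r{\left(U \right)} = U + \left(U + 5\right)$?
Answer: $2598$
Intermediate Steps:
$r{\left(U \right)} = 5 + 2 U$ ($r{\left(U \right)} = U + \left(5 + U\right) = 5 + 2 U$)
$n{\left(y,z \right)} = -7 + y$
$a = 180$ ($a = - (-7 - 173) = \left(-1\right) \left(-180\right) = 180$)
$26 \left(52 + 41\right) + a = 26 \left(52 + 41\right) + 180 = 26 \cdot 93 + 180 = 2418 + 180 = 2598$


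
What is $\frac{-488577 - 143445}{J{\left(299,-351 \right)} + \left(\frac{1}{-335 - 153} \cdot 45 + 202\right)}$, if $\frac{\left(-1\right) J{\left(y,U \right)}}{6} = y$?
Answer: $\frac{308426736}{776941} \approx 396.98$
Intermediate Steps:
$J{\left(y,U \right)} = - 6 y$
$\frac{-488577 - 143445}{J{\left(299,-351 \right)} + \left(\frac{1}{-335 - 153} \cdot 45 + 202\right)} = \frac{-488577 - 143445}{\left(-6\right) 299 + \left(\frac{1}{-335 - 153} \cdot 45 + 202\right)} = - \frac{632022}{-1794 + \left(\frac{1}{-488} \cdot 45 + 202\right)} = - \frac{632022}{-1794 + \left(\left(- \frac{1}{488}\right) 45 + 202\right)} = - \frac{632022}{-1794 + \left(- \frac{45}{488} + 202\right)} = - \frac{632022}{-1794 + \frac{98531}{488}} = - \frac{632022}{- \frac{776941}{488}} = \left(-632022\right) \left(- \frac{488}{776941}\right) = \frac{308426736}{776941}$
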